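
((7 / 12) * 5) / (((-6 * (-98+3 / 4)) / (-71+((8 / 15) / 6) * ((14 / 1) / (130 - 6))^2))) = -10746211 / 30280149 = -0.35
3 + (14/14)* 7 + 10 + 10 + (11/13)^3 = 30.61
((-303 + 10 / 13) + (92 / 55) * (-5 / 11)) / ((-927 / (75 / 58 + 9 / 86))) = 276907505 / 606113079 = 0.46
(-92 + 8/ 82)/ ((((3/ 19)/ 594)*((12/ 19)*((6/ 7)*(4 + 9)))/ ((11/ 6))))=-48005419/ 533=-90066.45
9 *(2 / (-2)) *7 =-63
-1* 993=-993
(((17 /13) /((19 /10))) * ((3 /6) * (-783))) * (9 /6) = -199665 /494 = -404.18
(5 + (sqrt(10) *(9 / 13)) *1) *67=603 *sqrt(10) / 13 + 335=481.68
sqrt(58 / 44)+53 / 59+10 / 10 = sqrt(638) / 22+112 / 59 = 3.05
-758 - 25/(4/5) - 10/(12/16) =-9631/12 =-802.58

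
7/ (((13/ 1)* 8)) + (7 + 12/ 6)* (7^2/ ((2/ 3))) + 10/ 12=206669/ 312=662.40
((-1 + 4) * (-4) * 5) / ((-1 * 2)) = 30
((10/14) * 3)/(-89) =-15/623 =-0.02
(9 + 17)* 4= 104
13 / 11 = 1.18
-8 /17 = -0.47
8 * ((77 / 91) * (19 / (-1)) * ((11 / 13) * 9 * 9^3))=-120669912 / 169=-714023.15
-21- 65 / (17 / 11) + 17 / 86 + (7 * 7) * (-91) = -6610961 / 1462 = -4521.86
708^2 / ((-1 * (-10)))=250632 / 5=50126.40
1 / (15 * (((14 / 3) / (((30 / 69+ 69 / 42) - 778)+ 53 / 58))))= -11.07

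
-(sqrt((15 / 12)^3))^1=-5 * sqrt(5) / 8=-1.40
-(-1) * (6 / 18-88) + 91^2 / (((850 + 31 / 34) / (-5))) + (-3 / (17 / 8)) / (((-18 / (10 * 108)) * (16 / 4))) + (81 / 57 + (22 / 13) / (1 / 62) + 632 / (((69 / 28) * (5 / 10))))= 201221638338 / 399152741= 504.12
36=36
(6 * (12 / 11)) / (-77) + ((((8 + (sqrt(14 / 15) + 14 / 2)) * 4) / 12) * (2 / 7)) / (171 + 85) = -0.08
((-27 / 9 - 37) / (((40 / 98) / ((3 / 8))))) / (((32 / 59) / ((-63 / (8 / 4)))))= 546399 / 256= 2134.37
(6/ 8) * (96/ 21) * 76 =1824/ 7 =260.57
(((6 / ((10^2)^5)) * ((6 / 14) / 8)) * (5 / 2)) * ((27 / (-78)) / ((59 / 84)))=-0.00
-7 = -7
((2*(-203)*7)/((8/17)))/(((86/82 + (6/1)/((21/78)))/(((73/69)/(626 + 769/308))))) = -38970724639/89450576661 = -0.44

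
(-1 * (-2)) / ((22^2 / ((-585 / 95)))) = -117 / 4598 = -0.03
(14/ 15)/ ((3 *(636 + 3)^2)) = 14/ 18374445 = 0.00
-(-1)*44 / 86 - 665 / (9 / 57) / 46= -540269 / 5934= -91.05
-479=-479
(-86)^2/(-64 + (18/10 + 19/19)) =-18490/153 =-120.85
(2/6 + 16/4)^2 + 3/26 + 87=24779/234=105.89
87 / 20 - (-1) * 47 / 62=3167 / 620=5.11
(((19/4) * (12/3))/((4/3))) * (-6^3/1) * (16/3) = -16416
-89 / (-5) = 89 / 5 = 17.80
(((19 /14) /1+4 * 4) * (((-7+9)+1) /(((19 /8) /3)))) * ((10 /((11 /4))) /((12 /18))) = 524880 /1463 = 358.77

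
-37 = -37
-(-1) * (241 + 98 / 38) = 4628 / 19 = 243.58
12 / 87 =4 / 29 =0.14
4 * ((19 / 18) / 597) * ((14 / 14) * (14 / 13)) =532 / 69849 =0.01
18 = 18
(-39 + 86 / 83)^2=9928801 / 6889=1441.25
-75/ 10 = -15/ 2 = -7.50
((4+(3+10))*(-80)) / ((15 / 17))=-4624 / 3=-1541.33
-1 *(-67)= 67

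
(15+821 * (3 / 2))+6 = 2505 / 2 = 1252.50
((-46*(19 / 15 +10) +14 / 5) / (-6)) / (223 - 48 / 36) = 3866 / 9975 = 0.39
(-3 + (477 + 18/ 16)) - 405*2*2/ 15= 2937/ 8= 367.12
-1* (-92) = 92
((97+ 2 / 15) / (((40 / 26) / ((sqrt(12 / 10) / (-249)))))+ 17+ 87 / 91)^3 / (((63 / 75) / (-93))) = -104890996829144825647 / 163527544498500+ 1682446262436522579887 * sqrt(30) / 309776185309500000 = -611679.36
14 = 14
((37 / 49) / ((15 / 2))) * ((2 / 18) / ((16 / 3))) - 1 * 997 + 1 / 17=-298962091 / 299880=-996.94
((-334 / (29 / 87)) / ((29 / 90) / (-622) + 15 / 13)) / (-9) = 96.53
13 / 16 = 0.81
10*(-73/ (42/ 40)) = -14600/ 21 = -695.24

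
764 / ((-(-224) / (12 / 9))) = 191 / 42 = 4.55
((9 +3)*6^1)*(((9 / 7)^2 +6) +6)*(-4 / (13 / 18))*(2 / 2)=-3468096 / 637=-5444.42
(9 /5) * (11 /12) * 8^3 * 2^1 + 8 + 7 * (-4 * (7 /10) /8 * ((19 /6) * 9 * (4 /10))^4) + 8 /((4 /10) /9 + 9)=-201877287943 /5087500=-39681.04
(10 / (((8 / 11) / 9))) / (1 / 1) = 495 / 4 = 123.75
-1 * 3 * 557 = -1671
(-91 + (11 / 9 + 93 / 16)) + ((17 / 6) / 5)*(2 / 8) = -83.82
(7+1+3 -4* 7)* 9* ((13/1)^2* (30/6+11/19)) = -2740842/19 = -144254.84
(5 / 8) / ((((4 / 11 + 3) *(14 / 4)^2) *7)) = 55 / 25382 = 0.00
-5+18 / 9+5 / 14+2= -9 / 14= -0.64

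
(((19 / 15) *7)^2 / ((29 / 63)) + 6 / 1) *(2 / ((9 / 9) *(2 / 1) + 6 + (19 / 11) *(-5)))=-2819806 / 5075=-555.63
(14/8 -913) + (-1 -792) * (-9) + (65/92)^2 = 52698973/8464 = 6226.25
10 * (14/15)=28/3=9.33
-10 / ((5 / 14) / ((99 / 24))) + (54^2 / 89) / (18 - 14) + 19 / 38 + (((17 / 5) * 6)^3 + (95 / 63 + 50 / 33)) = 64651975441 / 7709625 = 8385.88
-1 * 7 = -7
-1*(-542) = 542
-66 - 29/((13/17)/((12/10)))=-7248/65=-111.51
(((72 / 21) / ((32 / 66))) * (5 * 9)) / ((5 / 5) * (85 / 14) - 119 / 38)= 84645 / 782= 108.24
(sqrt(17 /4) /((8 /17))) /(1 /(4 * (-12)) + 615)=51 * sqrt(17) /29519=0.01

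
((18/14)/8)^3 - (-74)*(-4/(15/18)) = -311890371/878080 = -355.20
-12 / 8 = -3 / 2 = -1.50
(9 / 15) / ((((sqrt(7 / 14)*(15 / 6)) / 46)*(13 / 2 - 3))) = 552*sqrt(2) / 175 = 4.46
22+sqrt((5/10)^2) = 45/2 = 22.50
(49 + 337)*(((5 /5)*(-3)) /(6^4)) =-193 /216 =-0.89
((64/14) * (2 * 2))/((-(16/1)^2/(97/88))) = -97/1232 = -0.08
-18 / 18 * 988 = -988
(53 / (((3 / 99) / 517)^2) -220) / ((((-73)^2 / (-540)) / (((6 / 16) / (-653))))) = 6247983192165 / 6959674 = 897740.78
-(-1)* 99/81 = 11/9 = 1.22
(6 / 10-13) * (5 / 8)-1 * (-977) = 3877 / 4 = 969.25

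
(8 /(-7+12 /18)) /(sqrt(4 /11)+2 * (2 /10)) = 330 /133 - 150 * sqrt(11) /133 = -1.26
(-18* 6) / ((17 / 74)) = -7992 / 17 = -470.12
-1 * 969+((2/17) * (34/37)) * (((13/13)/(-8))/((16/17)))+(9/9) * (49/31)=-35508687/36704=-967.43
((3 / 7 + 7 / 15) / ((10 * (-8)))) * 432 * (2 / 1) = -1692 / 175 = -9.67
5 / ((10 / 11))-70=-129 / 2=-64.50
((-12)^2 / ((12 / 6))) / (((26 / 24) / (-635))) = -548640 / 13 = -42203.08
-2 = -2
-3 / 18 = -1 / 6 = -0.17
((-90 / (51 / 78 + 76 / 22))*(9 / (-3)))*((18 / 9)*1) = 30888 / 235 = 131.44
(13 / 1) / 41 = 13 / 41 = 0.32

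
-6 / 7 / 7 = -0.12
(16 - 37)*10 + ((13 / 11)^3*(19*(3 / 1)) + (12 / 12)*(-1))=-155612 / 1331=-116.91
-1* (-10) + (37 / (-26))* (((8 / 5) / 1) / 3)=1802 / 195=9.24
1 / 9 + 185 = 1666 / 9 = 185.11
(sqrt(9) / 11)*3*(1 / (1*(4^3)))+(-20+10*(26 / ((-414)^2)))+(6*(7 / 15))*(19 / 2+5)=3109223693 / 150828480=20.61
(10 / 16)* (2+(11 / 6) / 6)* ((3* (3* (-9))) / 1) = -3735 / 32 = -116.72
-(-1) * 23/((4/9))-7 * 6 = 39/4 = 9.75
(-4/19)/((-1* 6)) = 2/57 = 0.04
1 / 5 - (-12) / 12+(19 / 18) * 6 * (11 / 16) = 1333 / 240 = 5.55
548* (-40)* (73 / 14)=-800080 / 7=-114297.14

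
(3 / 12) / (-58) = -1 / 232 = -0.00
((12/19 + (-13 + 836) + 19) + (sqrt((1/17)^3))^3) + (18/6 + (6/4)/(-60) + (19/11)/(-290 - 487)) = 845.60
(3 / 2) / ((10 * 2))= 3 / 40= 0.08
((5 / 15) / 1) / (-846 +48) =-1 / 2394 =-0.00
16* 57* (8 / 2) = 3648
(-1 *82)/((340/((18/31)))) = -369/2635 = -0.14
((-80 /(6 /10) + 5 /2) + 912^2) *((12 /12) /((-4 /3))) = -4989679 /8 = -623709.88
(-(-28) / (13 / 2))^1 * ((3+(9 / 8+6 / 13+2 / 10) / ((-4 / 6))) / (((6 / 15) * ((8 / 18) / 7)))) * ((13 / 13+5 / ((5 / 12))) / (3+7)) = 146853 / 2080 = 70.60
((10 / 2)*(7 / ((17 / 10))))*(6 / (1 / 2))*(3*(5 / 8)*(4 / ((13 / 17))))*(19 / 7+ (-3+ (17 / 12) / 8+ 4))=9429.09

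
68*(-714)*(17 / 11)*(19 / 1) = -15682296 / 11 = -1425663.27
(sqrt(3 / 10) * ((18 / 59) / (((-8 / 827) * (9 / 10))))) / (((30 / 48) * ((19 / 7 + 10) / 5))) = -11578 * sqrt(30) / 5251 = -12.08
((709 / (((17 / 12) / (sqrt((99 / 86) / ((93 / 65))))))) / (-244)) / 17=-2127 * sqrt(5718570) / 46998914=-0.11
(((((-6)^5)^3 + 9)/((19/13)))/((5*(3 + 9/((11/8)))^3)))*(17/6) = -15367264821707513/73316250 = -209602439.05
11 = 11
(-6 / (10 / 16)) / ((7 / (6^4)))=-62208 / 35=-1777.37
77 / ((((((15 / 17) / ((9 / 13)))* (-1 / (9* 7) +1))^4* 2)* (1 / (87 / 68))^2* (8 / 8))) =214918742021589837 / 8440538649920000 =25.46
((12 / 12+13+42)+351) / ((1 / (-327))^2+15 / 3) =81.40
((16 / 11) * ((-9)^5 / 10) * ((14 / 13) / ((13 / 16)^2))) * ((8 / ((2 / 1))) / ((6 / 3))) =-3386105856 / 120835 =-28022.56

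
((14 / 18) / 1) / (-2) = -7 / 18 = -0.39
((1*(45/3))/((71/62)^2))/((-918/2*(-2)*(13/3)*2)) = 4805/3342183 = 0.00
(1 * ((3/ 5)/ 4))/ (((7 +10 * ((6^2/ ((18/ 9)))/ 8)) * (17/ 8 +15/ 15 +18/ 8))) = 12/ 12685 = 0.00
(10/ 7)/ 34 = 5/ 119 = 0.04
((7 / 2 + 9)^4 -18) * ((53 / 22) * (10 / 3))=103439305 / 528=195907.77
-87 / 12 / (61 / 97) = -2813 / 244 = -11.53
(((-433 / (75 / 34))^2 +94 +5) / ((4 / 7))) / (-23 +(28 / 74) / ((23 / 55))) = -3059.61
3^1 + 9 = 12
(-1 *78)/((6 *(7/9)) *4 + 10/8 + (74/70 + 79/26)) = -425880/131107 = -3.25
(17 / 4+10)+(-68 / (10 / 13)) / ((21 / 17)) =-24071 / 420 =-57.31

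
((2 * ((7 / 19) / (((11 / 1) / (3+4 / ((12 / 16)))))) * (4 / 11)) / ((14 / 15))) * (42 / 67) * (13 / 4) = 68250 / 154033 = 0.44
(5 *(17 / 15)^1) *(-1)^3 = -17 / 3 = -5.67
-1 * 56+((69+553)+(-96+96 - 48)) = 518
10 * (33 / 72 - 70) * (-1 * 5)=41725 / 12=3477.08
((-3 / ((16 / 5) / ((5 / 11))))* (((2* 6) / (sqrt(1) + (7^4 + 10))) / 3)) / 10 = -5 / 70752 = -0.00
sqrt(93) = 9.64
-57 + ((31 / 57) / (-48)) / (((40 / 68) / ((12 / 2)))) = -260447 / 4560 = -57.12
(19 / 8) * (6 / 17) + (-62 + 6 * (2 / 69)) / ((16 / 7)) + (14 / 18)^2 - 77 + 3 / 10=-129605003 / 1266840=-102.31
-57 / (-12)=19 / 4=4.75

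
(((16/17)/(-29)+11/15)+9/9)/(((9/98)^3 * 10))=5919156488/26954775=219.60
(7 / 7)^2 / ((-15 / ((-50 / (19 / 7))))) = 70 / 57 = 1.23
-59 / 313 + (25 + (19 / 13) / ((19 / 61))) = 120051 / 4069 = 29.50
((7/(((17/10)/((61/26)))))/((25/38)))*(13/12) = 8113/510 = 15.91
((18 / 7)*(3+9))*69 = 14904 / 7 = 2129.14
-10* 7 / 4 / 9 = -1.94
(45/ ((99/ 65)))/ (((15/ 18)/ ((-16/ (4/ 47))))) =-6665.45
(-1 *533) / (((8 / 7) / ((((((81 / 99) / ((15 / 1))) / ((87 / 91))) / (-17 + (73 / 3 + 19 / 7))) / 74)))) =-0.04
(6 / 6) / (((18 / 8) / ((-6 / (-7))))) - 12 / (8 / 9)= -551 / 42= -13.12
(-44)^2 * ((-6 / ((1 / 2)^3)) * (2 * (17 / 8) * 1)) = -394944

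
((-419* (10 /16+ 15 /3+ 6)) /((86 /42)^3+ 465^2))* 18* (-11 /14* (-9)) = -45934026831 /16020313856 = -2.87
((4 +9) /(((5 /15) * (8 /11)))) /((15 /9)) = 1287 /40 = 32.18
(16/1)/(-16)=-1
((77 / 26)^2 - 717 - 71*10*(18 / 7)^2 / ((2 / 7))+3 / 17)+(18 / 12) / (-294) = -2412845490 / 140777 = -17139.49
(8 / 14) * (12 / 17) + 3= 3.40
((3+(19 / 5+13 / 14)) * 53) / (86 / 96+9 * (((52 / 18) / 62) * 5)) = 21332712 / 155855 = 136.88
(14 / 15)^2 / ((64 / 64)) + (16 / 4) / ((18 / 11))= 746 / 225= 3.32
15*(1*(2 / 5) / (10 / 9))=27 / 5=5.40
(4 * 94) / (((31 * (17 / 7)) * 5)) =2632 / 2635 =1.00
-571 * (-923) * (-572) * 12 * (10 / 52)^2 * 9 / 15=-80271180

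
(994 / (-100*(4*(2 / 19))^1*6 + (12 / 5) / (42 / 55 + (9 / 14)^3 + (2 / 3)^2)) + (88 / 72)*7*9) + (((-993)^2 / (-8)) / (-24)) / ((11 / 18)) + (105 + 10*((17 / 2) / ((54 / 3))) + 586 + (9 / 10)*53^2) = 18430688262842983 / 1575179765280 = 11700.69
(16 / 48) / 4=1 / 12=0.08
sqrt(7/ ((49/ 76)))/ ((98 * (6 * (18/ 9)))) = sqrt(133)/ 4116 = 0.00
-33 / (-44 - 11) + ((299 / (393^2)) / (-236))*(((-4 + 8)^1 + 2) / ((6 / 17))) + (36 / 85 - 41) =-123857409727 / 3098246940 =-39.98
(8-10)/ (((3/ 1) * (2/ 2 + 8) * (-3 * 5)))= 2/ 405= 0.00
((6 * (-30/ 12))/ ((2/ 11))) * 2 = -165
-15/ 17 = -0.88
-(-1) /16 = 1 /16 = 0.06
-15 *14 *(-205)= 43050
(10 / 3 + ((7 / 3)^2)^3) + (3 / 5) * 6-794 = -2280613 / 3645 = -625.68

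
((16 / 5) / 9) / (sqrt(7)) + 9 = 16*sqrt(7) / 315 + 9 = 9.13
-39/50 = -0.78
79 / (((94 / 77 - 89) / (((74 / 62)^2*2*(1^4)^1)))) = -16655254 / 6495399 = -2.56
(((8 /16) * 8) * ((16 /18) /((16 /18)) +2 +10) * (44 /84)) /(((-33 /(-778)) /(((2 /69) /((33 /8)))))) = 647296 /143451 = 4.51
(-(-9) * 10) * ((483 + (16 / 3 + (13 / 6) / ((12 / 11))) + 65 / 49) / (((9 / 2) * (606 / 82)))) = 355578035 / 267246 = 1330.53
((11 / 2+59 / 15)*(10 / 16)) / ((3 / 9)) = 283 / 16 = 17.69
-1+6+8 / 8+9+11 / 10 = 161 / 10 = 16.10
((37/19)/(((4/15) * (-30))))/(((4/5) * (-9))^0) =-37/152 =-0.24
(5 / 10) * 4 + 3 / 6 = 5 / 2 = 2.50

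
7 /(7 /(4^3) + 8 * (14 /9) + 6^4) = 4032 /753727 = 0.01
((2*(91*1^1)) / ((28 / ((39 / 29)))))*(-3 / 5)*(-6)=4563 / 145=31.47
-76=-76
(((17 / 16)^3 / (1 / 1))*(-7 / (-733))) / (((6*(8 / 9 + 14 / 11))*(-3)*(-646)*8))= 22253 / 390644105216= 0.00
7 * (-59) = -413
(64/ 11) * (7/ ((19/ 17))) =7616/ 209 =36.44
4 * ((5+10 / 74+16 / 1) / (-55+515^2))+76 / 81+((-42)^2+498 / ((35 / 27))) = 2149.11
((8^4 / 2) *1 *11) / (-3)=-22528 / 3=-7509.33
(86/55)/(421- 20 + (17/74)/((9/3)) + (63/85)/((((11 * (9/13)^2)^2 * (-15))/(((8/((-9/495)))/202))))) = 23897322756/6129781294877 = 0.00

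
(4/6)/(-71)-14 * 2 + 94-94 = -5966/213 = -28.01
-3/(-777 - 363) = 1/380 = 0.00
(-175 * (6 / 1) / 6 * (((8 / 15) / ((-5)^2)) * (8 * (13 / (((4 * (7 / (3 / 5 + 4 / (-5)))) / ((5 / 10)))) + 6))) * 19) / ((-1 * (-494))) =-6668 / 975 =-6.84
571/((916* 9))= 0.07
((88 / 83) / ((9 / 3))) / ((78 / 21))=308 / 3237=0.10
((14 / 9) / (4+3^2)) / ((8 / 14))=49 / 234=0.21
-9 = -9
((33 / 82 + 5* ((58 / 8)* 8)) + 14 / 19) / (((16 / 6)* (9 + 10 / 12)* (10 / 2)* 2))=816471 / 735376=1.11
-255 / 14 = -18.21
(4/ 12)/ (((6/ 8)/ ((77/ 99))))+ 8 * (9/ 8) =757/ 81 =9.35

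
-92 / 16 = -23 / 4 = -5.75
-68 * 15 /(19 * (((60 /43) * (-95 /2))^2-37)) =-1885980 /153027653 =-0.01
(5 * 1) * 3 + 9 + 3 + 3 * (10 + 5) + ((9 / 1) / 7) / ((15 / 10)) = 510 / 7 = 72.86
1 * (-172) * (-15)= 2580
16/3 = 5.33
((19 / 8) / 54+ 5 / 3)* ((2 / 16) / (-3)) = -739 / 10368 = -0.07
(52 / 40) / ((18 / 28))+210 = 9541 / 45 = 212.02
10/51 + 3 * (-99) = -15137/51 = -296.80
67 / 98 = 0.68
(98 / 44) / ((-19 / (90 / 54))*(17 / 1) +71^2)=245 / 533192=0.00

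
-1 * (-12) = 12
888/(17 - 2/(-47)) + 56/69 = 108320/2047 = 52.92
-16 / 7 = -2.29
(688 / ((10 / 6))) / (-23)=-2064 / 115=-17.95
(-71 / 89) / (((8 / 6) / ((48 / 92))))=-639 / 2047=-0.31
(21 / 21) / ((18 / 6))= 1 / 3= 0.33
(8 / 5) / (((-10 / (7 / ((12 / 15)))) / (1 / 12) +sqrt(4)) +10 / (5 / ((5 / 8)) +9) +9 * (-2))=-476 / 8665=-0.05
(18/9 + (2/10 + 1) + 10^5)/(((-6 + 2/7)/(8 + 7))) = -1312542/5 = -262508.40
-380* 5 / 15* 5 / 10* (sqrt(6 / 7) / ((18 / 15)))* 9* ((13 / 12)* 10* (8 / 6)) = -61750* sqrt(42) / 63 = -6352.15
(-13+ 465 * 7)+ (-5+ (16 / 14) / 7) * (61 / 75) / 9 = 35738231 / 11025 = 3241.56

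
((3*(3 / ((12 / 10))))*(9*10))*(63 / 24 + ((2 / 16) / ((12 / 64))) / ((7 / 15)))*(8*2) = 306450 / 7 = 43778.57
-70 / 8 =-35 / 4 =-8.75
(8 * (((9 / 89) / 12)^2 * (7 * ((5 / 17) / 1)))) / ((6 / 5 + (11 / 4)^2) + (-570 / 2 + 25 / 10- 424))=-12600 / 7516419083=-0.00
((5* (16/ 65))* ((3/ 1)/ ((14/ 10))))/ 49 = 240/ 4459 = 0.05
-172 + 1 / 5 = -859 / 5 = -171.80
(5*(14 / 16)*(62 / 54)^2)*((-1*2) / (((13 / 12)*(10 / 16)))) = -53816 / 3159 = -17.04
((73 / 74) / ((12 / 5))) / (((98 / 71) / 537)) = 159.91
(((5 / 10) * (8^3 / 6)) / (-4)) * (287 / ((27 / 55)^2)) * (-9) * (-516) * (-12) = 19113740800 / 27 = 707916325.93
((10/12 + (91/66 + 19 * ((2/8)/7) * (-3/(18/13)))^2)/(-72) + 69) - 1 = 67.99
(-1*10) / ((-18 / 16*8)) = 1.11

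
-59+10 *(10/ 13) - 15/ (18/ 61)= -7967/ 78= -102.14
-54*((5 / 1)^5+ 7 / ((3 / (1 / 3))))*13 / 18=-121905.33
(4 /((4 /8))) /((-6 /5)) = -20 /3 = -6.67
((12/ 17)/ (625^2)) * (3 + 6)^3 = 8748/ 6640625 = 0.00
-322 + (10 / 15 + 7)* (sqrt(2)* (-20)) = -322 - 460* sqrt(2) / 3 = -538.85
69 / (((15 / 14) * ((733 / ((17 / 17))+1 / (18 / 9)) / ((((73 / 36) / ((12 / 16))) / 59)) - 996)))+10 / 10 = 11004587 / 10957575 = 1.00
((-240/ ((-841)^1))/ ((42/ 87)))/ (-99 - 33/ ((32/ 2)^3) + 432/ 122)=-0.01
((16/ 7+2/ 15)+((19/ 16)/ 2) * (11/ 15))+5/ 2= 5997/ 1120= 5.35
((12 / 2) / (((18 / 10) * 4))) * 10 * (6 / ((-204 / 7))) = -175 / 102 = -1.72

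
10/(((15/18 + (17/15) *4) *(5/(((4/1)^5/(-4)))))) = -15360/161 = -95.40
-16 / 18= -8 / 9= -0.89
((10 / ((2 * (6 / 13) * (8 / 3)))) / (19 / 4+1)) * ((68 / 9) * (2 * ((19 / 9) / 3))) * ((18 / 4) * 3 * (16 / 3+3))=524875 / 621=845.21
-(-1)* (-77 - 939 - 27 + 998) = -45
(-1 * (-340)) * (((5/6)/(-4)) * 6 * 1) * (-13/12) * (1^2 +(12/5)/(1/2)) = 32045/12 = 2670.42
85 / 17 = 5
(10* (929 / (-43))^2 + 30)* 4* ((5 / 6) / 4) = 21714700 / 5547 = 3914.67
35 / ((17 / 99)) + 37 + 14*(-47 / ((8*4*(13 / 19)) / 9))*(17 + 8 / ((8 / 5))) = -10094657 / 1768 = -5709.65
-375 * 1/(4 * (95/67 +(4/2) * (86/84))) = -27.05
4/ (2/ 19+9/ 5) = 380/ 181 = 2.10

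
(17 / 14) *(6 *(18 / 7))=918 / 49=18.73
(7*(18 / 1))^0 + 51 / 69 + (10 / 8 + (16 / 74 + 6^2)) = 133455 / 3404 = 39.21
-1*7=-7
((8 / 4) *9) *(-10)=-180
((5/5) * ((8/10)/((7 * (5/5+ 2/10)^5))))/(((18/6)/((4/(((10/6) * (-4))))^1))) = -125/13608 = -0.01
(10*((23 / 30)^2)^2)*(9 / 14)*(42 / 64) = 1.46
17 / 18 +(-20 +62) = 773 / 18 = 42.94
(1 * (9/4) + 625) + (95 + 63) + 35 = 3281/4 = 820.25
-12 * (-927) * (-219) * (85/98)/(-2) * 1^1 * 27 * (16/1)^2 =357822593280/49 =7302501903.67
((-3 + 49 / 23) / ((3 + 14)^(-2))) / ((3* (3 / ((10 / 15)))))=-11560 / 621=-18.62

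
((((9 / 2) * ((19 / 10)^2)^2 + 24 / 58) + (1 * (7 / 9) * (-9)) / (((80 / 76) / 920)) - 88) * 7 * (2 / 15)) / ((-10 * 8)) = 24956583533 / 348000000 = 71.71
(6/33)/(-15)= -2/165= -0.01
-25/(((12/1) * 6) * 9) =-25/648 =-0.04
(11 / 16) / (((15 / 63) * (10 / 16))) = 4.62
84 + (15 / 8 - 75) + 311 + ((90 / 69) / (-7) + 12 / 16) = 415301 / 1288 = 322.44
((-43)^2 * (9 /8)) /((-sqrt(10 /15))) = -16641 * sqrt(6) /16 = -2547.62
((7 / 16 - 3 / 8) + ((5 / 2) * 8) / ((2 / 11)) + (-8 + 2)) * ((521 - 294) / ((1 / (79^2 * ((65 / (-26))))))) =-11794085775 / 32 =-368565180.47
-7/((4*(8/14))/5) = -245/16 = -15.31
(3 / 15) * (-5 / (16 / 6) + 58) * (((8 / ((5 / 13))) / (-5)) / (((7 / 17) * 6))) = -99229 / 5250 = -18.90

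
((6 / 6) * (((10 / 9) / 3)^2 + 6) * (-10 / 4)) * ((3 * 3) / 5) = -27.62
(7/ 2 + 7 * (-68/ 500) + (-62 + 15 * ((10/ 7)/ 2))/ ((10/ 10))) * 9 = -438.64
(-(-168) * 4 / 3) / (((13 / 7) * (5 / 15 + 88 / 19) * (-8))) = -11172 / 3679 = -3.04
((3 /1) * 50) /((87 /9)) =450 /29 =15.52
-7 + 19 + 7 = 19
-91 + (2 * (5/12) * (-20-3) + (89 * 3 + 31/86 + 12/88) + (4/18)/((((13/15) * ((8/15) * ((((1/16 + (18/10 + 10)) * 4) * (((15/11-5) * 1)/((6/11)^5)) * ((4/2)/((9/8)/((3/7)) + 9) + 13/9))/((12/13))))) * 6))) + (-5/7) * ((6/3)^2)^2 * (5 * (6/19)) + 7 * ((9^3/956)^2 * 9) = 2921253407329829516032453/16605705647983852191792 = 175.92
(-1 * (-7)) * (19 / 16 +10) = 1253 / 16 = 78.31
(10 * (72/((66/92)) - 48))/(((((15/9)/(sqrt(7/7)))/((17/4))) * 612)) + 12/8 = 81/22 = 3.68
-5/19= -0.26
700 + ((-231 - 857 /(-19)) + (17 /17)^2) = 9787 /19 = 515.11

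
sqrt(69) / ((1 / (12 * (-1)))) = -12 * sqrt(69) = -99.68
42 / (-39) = -14 / 13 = -1.08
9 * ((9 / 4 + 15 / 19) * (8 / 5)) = 4158 / 95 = 43.77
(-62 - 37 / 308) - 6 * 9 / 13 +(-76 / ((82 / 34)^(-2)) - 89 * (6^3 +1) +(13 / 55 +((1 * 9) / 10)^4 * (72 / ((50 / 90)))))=-71367847027227 / 3616112500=-19736.07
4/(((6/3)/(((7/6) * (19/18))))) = 133/54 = 2.46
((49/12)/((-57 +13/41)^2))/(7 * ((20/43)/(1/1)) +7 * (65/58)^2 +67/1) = 60790003/3781025665968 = 0.00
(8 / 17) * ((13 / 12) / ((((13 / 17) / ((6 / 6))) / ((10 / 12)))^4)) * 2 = 3070625 / 2135484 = 1.44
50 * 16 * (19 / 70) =1520 / 7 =217.14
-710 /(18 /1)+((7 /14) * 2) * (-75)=-1030 /9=-114.44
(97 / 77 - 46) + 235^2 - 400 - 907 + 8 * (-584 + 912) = 4350289 / 77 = 56497.26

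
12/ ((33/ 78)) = 312/ 11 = 28.36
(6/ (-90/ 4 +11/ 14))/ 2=-21/ 152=-0.14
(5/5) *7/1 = 7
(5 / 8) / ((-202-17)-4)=-5 / 1784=-0.00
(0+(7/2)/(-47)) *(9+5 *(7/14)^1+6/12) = -0.89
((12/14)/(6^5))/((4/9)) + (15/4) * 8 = 120961/4032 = 30.00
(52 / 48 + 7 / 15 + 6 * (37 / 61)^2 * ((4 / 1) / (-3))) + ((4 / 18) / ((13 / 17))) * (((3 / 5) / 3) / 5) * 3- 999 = -1000.36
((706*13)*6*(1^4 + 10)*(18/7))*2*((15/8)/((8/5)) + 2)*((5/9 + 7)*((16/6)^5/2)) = 407734632448/81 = 5033760894.42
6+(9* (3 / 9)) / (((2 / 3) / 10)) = 51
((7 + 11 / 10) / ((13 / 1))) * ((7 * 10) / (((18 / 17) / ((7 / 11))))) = 7497 / 286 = 26.21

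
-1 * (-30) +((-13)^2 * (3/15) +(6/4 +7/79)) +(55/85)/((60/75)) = 1778063/26860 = 66.20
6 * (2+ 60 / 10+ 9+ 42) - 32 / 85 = 30058 / 85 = 353.62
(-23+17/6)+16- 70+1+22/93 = -13565/186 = -72.93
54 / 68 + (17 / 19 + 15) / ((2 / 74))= 380429 / 646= 588.90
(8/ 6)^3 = 64/ 27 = 2.37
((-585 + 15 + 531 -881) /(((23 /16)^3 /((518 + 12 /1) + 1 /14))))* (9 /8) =-683919360 /3703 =-184693.32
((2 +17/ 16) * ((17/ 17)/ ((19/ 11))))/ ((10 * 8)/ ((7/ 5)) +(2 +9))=3773/ 145008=0.03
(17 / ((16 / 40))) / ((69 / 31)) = 2635 / 138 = 19.09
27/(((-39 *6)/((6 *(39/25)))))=-27/25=-1.08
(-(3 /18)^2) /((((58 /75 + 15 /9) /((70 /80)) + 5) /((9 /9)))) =-175 /49068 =-0.00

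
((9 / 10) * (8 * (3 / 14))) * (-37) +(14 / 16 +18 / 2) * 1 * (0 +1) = -13219 / 280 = -47.21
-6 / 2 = -3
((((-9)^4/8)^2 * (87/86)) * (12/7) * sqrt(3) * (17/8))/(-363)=-63666100359 * sqrt(3)/9323776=-11827.07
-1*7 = -7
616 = 616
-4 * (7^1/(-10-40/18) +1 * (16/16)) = -94/55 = -1.71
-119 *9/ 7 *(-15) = 2295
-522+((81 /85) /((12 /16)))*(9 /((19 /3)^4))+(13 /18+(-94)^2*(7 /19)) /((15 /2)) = -87.85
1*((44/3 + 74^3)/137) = 1215716/411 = 2957.95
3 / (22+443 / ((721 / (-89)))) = -721 / 7855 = -0.09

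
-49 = -49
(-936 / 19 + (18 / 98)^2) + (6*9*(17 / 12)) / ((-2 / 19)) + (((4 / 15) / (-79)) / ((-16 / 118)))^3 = -775.98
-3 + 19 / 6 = 1 / 6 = 0.17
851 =851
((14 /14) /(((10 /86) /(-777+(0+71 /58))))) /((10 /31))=-11995667 /580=-20682.18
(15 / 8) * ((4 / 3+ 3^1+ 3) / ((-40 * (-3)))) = 11 / 96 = 0.11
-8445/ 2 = -4222.50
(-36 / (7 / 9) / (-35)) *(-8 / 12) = -216 / 245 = -0.88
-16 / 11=-1.45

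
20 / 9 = 2.22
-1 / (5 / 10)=-2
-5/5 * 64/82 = -32/41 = -0.78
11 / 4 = 2.75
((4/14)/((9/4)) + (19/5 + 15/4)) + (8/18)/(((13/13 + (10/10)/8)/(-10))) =42257/11340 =3.73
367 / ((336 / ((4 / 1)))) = 367 / 84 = 4.37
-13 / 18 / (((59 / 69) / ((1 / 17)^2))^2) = -6877 / 581473202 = -0.00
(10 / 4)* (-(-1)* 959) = 4795 / 2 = 2397.50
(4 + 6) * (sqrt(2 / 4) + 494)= 4947.07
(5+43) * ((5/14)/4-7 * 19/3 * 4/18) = -29522/63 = -468.60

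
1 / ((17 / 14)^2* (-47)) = -196 / 13583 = -0.01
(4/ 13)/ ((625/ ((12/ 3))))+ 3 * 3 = 73141/ 8125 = 9.00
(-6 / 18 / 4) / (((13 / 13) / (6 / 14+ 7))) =-13 / 21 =-0.62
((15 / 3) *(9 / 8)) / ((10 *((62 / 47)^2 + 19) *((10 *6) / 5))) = 6627 / 2932160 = 0.00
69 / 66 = 23 / 22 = 1.05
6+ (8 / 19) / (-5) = 562 / 95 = 5.92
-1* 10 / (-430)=1 / 43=0.02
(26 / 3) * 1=26 / 3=8.67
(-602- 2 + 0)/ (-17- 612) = 604/ 629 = 0.96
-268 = -268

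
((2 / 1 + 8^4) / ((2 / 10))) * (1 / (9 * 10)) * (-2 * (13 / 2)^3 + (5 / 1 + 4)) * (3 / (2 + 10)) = -1475963 / 48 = -30749.23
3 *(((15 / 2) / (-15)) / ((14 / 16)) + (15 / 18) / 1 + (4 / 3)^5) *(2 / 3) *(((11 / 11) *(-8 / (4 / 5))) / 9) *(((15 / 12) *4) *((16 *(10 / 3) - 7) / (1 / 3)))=-105827650 / 15309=-6912.77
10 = 10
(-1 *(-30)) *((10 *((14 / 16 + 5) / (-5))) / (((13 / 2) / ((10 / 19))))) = -7050 / 247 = -28.54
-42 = -42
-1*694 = -694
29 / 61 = 0.48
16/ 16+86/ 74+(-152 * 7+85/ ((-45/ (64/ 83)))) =-1063.29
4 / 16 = 1 / 4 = 0.25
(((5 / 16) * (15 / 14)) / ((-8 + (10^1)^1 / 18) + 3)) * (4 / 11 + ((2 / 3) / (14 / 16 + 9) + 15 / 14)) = -2467845 / 21801472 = -0.11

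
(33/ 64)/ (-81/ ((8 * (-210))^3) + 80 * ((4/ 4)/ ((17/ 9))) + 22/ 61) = 93902424000/ 7778735107111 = 0.01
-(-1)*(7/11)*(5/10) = 0.32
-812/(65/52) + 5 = -3223/5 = -644.60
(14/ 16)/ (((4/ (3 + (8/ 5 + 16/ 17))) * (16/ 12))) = 9891/ 10880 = 0.91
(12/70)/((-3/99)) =-198/35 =-5.66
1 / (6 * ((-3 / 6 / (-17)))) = 17 / 3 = 5.67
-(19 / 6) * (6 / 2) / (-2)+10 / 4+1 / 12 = 22 / 3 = 7.33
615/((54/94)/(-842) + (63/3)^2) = 8112670/5817369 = 1.39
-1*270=-270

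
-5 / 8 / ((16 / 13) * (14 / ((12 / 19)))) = -195 / 8512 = -0.02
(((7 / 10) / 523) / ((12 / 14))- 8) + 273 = 8315749 / 31380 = 265.00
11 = 11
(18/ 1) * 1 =18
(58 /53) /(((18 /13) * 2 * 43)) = 377 /41022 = 0.01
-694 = -694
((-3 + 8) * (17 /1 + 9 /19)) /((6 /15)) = 4150 /19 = 218.42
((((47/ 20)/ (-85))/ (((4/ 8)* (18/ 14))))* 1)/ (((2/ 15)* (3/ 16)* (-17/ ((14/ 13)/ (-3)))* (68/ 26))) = -9212/ 663255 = -0.01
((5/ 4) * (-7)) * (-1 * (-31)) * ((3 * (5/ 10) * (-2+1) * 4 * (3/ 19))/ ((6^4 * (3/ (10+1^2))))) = 11935/ 16416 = 0.73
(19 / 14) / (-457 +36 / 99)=-209 / 70322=-0.00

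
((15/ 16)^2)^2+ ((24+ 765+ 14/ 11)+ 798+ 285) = 1874.05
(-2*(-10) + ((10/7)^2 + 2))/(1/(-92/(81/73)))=-7911448/3969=-1993.31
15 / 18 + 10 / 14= 65 / 42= 1.55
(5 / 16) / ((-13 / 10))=-25 / 104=-0.24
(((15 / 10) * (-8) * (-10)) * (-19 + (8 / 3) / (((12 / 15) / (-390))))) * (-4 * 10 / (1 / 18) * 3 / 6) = 56980800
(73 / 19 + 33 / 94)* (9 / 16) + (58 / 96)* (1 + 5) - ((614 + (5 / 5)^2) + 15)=-17831891 / 28576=-624.02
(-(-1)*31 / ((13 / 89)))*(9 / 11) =173.64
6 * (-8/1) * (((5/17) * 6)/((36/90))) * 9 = -1905.88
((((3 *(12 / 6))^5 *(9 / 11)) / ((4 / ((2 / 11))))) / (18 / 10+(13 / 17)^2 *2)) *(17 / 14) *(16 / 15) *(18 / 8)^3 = 5221939266 / 3634477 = 1436.78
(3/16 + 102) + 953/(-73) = 104107/1168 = 89.13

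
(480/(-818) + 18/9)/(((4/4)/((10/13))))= 1.09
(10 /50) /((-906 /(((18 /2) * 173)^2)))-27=-848853 /1510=-562.15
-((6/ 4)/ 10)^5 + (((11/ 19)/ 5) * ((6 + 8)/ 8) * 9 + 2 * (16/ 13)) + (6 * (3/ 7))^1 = 37936059853/ 5532800000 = 6.86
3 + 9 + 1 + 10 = 23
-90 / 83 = -1.08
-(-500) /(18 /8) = 2000 /9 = 222.22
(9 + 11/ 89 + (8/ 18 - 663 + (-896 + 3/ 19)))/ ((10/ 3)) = -11789201/ 25365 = -464.78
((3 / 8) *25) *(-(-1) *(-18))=-675 / 4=-168.75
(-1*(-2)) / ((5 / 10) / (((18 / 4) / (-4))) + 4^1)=9 / 16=0.56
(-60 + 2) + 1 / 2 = -115 / 2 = -57.50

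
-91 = -91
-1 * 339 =-339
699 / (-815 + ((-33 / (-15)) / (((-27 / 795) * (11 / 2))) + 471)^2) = 0.00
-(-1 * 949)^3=854670349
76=76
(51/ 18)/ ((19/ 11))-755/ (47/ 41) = -656.98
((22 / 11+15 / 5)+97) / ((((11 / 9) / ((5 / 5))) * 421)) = 918 / 4631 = 0.20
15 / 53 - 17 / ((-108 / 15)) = 5045 / 1908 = 2.64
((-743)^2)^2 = 304758098401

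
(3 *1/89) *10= 0.34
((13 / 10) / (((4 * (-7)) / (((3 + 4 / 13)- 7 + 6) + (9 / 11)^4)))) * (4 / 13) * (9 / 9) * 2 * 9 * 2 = -9441414 / 6661655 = -1.42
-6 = -6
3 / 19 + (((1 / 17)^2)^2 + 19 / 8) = 32155737 / 12695192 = 2.53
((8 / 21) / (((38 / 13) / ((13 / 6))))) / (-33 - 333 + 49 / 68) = -22984 / 29732283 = -0.00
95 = 95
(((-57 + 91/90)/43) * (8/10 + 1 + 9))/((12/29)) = -146131/4300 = -33.98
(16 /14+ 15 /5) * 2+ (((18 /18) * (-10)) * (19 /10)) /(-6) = 481 /42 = 11.45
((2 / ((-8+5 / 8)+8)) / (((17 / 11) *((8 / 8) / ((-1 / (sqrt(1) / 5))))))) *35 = -6160 / 17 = -362.35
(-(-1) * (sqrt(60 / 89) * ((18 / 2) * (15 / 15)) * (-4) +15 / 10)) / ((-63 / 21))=-1 / 2 +24 * sqrt(1335) / 89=9.35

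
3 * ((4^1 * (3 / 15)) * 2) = 24 / 5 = 4.80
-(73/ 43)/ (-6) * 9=219/ 86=2.55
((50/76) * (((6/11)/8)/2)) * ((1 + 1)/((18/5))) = 125/10032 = 0.01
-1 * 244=-244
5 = 5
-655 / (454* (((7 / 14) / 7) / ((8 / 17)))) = -36680 / 3859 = -9.51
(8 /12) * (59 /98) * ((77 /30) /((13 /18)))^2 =21417 /4225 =5.07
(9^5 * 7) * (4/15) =551124/5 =110224.80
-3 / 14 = -0.21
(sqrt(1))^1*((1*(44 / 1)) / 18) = 22 / 9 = 2.44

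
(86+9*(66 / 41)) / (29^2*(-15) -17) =-515 / 64739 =-0.01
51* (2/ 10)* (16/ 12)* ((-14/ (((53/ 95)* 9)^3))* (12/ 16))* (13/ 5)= -106108730/ 36177111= -2.93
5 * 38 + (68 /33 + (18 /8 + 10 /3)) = 26089 /132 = 197.64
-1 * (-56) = 56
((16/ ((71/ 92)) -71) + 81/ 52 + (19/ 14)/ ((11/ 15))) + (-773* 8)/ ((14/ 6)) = -766755163/ 284284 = -2697.14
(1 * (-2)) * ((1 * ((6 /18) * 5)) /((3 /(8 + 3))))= -12.22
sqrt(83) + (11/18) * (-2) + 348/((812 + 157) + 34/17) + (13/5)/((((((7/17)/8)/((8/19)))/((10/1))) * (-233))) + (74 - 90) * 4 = -17813168537/270812871 + sqrt(83) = -56.67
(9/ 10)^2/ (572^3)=81/ 18714924800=0.00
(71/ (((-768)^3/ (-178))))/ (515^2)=6319/ 60071451033600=0.00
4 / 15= 0.27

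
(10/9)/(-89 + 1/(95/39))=-475/37872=-0.01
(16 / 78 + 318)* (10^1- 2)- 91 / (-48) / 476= 36005603 / 14144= 2545.65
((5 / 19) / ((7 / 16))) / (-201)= -80 / 26733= -0.00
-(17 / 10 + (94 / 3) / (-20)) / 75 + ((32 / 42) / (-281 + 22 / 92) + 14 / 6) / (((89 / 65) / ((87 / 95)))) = 5950738637 / 3821871375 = 1.56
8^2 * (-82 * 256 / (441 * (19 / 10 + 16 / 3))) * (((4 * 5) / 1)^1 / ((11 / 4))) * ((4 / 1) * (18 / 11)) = -25794969600 / 1286593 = -20049.05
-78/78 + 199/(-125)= -324/125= -2.59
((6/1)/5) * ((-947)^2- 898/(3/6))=5370078/5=1074015.60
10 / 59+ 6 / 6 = 69 / 59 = 1.17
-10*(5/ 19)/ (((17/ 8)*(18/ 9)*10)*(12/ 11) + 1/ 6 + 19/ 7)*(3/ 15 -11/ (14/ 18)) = 322080/ 432269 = 0.75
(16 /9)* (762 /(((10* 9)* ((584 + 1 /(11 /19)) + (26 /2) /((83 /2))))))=1855216 /72232425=0.03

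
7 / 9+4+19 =214 / 9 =23.78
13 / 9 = 1.44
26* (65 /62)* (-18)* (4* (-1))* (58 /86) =1764360 /1333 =1323.60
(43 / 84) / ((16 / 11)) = 473 / 1344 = 0.35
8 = 8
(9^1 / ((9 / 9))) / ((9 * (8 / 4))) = 1 / 2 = 0.50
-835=-835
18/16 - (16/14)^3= -1009/2744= -0.37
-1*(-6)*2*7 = 84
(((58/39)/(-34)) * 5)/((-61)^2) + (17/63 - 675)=-34956074273/51807483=-674.73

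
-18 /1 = -18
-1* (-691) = 691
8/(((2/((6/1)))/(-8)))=-192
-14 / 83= -0.17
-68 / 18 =-34 / 9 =-3.78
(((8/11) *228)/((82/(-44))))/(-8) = 456/41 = 11.12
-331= -331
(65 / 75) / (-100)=-13 / 1500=-0.01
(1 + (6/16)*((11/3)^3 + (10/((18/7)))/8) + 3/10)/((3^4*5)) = 57509/1166400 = 0.05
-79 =-79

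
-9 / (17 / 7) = -63 / 17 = -3.71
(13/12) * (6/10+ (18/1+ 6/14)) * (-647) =-933621/70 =-13337.44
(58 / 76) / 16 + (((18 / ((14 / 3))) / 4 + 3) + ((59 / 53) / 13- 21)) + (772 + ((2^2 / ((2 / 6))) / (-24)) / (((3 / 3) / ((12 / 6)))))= 2211303779 / 2932384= 754.10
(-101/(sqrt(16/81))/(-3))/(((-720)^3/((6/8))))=-101/663552000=-0.00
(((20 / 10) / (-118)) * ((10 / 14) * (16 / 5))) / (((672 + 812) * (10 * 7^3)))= -0.00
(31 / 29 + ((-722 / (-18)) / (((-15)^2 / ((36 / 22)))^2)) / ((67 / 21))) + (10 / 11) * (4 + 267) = 109073068757 / 440818125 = 247.43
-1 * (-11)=11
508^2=258064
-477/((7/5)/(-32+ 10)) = 52470/7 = 7495.71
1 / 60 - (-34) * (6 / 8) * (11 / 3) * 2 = 187.02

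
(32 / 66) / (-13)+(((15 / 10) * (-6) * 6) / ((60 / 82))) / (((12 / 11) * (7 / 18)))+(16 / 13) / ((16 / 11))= -5199643 / 30030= -173.15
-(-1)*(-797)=-797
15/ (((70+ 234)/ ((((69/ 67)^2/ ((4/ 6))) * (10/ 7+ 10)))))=1071225/ 1194074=0.90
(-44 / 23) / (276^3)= -11 / 120891312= -0.00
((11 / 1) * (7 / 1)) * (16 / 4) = 308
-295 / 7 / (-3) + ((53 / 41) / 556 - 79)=-31092631 / 478716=-64.95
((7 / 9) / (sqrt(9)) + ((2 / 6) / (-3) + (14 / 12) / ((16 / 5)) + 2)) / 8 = 2171 / 6912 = 0.31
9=9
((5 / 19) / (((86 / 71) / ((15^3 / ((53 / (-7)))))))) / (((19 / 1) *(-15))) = 0.34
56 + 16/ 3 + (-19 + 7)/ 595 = 109444/ 1785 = 61.31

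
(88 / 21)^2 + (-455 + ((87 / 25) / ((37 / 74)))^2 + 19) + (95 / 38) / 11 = -369.77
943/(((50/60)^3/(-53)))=-10795464/125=-86363.71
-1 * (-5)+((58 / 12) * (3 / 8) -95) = -1411 / 16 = -88.19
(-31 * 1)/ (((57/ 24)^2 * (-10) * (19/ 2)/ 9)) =17856/ 34295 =0.52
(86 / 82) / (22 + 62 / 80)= 1720 / 37351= 0.05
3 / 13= 0.23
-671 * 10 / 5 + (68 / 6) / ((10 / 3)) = -6693 / 5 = -1338.60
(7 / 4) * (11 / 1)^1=77 / 4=19.25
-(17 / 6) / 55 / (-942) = 17 / 310860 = 0.00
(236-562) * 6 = -1956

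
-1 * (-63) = 63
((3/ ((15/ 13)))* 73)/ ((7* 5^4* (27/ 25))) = 949/ 23625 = 0.04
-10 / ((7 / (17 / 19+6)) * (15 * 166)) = -131 / 33117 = -0.00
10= 10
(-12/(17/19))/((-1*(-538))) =-114/4573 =-0.02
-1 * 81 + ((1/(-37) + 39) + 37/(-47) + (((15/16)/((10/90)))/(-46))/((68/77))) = -3744350697/87033472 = -43.02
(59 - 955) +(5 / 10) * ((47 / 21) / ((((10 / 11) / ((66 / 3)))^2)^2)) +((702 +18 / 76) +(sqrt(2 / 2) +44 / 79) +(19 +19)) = 7558150030516 / 19700625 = 383650.27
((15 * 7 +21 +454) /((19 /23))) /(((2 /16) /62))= 6616640 /19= 348244.21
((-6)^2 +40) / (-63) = -76 / 63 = -1.21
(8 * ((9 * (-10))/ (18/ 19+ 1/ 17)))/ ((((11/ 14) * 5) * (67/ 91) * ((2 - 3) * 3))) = 1519392/ 18425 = 82.46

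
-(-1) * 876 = 876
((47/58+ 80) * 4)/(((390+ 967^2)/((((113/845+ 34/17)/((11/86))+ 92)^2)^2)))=48208.25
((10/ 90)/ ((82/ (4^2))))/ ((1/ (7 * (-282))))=-5264/ 123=-42.80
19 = 19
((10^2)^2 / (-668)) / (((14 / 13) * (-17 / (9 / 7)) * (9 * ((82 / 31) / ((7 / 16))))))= 251875 / 13036688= 0.02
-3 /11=-0.27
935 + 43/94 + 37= 91411/94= 972.46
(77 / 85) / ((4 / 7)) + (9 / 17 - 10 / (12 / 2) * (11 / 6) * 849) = -2643893 / 1020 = -2592.05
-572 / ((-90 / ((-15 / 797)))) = -286 / 2391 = -0.12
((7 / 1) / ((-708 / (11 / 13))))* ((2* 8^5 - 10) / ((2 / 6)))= -2522751 / 1534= -1644.56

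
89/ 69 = 1.29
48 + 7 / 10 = 487 / 10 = 48.70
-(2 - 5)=3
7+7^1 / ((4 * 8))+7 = 14.22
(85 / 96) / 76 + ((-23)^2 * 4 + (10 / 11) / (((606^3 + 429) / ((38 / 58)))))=73066955774892953 / 34530507318912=2116.01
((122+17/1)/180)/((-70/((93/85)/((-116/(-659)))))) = -2839631/41412000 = -0.07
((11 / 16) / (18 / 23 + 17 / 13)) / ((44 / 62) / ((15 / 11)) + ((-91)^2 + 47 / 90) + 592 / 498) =0.00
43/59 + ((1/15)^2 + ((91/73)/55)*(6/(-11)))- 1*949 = -111193382383/117258075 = -948.28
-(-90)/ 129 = 0.70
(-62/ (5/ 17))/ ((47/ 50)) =-10540/ 47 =-224.26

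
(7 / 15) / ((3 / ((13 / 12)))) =91 / 540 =0.17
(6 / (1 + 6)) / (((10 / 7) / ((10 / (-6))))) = -1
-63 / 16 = -3.94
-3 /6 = -1 /2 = -0.50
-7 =-7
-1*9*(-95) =855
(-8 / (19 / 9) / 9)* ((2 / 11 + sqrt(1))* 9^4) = -682344 / 209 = -3264.80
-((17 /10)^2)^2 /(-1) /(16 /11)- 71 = -10441269 /160000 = -65.26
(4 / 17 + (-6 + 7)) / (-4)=-21 / 68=-0.31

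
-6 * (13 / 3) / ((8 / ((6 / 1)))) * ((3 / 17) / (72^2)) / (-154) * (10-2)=13 / 376992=0.00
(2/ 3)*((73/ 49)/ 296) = 73/ 21756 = 0.00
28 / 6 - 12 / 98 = 668 / 147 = 4.54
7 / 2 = 3.50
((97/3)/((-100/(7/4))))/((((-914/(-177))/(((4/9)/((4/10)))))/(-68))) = 681037/82260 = 8.28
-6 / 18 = -0.33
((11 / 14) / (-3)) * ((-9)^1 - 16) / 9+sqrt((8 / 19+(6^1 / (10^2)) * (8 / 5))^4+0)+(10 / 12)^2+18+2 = 21.69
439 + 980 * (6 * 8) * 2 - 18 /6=94516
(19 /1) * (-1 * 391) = -7429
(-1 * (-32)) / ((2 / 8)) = 128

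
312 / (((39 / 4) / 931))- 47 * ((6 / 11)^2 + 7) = 3563331 / 121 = 29449.02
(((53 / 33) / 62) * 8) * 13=2756 / 1023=2.69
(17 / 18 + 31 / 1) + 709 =13337 / 18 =740.94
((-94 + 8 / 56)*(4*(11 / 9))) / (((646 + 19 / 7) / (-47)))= 150964 / 4541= 33.24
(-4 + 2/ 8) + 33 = 117/ 4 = 29.25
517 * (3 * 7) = 10857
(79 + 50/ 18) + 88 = 1528/ 9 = 169.78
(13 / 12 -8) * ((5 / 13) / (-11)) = 415 / 1716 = 0.24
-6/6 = -1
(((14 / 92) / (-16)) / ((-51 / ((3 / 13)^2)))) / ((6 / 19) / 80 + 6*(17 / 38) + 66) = 665 / 4599362716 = 0.00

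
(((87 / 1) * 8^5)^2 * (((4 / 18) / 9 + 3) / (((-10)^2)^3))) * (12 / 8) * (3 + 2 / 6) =691372294144 / 5625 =122910630.07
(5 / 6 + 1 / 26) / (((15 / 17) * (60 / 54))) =289 / 325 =0.89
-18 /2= -9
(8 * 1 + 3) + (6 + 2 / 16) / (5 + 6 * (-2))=81 / 8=10.12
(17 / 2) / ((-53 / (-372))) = 3162 / 53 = 59.66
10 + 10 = 20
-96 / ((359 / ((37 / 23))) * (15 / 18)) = -21312 / 41285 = -0.52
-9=-9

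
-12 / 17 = -0.71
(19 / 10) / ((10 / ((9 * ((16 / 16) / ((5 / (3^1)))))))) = 513 / 500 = 1.03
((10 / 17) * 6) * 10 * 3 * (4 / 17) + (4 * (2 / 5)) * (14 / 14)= 38312 / 1445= 26.51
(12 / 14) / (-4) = -0.21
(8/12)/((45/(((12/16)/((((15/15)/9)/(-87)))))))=-87/10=-8.70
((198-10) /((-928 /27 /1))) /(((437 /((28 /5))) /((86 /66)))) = -127323 /1394030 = -0.09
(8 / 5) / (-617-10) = -8 / 3135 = -0.00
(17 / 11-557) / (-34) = 16.34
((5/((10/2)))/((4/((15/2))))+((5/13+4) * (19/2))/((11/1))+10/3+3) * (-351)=-370503/88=-4210.26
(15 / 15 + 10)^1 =11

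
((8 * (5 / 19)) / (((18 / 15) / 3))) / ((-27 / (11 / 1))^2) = 0.87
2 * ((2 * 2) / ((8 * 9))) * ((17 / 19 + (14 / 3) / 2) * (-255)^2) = 1329400 / 57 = 23322.81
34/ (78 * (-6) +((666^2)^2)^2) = 17/ 19353692553109714309014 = 0.00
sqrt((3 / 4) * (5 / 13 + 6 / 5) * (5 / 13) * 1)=sqrt(309) / 26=0.68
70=70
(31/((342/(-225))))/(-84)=775/3192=0.24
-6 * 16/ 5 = -96/ 5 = -19.20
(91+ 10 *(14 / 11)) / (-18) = -1141 / 198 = -5.76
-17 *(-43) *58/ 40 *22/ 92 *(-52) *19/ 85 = -3388099/ 1150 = -2946.17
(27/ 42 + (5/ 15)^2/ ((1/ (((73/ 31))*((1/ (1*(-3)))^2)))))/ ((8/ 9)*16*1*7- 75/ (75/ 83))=23621/ 581994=0.04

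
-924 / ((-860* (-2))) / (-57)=77 / 8170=0.01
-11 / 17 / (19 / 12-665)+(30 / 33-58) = -84990184 / 1488707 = -57.09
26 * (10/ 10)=26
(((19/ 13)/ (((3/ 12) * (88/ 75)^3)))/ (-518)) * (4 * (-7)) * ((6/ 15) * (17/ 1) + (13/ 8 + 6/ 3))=668503125/ 327788032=2.04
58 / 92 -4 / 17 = 309 / 782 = 0.40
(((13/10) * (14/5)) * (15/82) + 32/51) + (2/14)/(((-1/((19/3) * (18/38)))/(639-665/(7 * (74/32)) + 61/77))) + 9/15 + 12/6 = -105376777753/417008130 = -252.70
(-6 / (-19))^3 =216 / 6859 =0.03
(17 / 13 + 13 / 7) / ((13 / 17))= 4896 / 1183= 4.14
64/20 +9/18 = 37/10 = 3.70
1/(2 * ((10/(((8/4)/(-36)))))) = -1/360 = -0.00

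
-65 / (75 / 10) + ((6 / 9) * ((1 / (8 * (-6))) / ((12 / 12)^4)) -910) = -66145 / 72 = -918.68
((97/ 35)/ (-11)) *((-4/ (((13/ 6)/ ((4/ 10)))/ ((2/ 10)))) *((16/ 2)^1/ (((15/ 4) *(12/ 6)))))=24832/ 625625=0.04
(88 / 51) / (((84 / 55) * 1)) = 1210 / 1071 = 1.13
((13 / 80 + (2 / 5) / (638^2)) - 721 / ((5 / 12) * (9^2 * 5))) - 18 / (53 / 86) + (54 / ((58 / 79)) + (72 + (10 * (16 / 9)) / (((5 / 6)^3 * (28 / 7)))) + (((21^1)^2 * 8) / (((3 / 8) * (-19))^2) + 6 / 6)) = 800769978401531 / 4205505340080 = 190.41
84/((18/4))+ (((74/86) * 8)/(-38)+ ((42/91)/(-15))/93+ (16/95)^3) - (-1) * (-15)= 155555850527/44572354125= 3.49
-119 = -119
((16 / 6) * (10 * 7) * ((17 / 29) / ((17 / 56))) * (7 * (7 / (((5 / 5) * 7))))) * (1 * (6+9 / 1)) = 1097600 / 29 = 37848.28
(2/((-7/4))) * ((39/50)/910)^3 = -27/37515625000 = -0.00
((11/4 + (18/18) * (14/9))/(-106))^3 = -3723875/55568042496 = -0.00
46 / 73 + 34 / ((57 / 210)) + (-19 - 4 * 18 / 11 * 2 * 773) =-152758873 / 15257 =-10012.38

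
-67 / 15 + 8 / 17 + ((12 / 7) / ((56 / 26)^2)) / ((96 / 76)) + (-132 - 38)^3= -13750907805739 / 2798880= -4913003.70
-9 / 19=-0.47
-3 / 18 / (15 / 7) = -0.08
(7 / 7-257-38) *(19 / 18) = -931 / 3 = -310.33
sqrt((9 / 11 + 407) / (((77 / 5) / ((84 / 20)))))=sqrt(13458) / 11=10.55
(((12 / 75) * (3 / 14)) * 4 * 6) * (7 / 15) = 48 / 125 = 0.38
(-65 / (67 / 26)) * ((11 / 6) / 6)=-9295 / 1206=-7.71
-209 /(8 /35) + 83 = -6651 /8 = -831.38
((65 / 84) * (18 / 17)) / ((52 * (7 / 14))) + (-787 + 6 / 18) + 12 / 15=-5610863 / 7140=-785.84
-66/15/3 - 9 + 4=-97/15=-6.47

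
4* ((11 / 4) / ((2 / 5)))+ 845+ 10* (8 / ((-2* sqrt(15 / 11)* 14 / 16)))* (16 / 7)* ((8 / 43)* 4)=1745 / 2-32768* sqrt(165) / 6321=805.91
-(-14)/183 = 14/183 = 0.08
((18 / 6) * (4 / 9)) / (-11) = -4 / 33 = -0.12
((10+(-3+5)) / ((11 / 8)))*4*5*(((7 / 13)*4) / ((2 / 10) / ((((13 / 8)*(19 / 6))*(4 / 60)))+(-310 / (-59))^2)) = 888908160 / 66654401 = 13.34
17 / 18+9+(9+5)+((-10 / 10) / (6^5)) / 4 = 744767 / 31104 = 23.94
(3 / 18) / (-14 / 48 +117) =4 / 2801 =0.00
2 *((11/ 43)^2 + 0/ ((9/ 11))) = 242/ 1849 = 0.13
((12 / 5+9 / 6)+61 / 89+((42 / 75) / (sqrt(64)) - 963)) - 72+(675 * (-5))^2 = 101367392433 / 8900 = 11389594.66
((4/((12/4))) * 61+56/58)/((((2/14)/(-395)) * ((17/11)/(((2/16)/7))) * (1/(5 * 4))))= -77775500/1479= -52586.54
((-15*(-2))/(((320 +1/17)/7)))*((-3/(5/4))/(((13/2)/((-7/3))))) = 39984/70733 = 0.57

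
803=803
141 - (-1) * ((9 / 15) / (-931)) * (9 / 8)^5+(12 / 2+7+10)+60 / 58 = 730027564177 / 4423516160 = 165.03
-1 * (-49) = 49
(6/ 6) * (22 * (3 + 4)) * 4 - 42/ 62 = 19075/ 31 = 615.32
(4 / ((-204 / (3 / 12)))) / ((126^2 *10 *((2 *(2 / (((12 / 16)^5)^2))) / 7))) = -243 / 79859548160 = -0.00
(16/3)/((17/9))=48/17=2.82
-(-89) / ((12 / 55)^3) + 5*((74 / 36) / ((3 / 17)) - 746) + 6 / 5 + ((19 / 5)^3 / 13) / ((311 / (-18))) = 4277608443889 / 873288000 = 4898.28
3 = 3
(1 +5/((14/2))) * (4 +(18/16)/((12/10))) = 237/28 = 8.46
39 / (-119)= -39 / 119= -0.33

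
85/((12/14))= 595/6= 99.17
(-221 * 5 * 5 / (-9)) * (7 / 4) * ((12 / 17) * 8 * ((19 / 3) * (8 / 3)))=2766400 / 27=102459.26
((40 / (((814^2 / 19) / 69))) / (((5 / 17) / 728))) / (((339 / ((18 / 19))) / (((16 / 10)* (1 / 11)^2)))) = 81978624 / 11324593885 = 0.01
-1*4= -4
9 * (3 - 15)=-108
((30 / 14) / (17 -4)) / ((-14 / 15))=-225 / 1274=-0.18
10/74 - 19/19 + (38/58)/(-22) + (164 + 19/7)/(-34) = -8143631/1404557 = -5.80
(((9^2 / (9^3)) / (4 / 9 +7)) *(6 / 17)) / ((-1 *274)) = -3 / 156043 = -0.00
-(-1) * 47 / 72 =47 / 72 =0.65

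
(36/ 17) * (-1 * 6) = -216/ 17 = -12.71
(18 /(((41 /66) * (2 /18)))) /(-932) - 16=-155521 /9553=-16.28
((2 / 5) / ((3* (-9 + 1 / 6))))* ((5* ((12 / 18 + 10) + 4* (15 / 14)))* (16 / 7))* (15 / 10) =-10048 / 2597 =-3.87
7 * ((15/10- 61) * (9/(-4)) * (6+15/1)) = 157437/8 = 19679.62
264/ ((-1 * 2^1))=-132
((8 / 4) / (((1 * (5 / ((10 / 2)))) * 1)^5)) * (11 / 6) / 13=11 / 39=0.28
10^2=100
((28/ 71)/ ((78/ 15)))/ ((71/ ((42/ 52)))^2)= 15435/ 1572660934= 0.00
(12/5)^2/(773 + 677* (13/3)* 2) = 432/498025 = 0.00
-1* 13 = -13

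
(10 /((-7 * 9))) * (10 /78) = -50 /2457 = -0.02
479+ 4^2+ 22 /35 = 17347 /35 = 495.63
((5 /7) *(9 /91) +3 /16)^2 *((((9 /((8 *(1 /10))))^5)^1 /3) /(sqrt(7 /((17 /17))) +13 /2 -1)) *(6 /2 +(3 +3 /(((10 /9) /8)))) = 21544356516024375 /824366792704 -1958577865093125 *sqrt(7) /412183396352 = 13562.58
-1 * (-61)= 61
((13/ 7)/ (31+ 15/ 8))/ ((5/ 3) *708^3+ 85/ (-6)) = 624/ 6533615173435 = 0.00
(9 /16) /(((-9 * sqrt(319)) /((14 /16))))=-0.00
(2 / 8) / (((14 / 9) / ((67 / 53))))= 0.20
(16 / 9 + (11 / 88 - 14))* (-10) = 4355 / 36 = 120.97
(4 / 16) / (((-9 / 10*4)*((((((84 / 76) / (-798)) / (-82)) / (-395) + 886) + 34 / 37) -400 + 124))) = -1081583075 / 9514937705094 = -0.00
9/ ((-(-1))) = 9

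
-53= -53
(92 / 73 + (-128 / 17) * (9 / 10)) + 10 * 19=1144722 / 6205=184.48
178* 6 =1068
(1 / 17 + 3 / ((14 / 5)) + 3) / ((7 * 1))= 983 / 1666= 0.59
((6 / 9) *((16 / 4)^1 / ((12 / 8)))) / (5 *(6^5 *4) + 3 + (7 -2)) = 2 / 174969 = 0.00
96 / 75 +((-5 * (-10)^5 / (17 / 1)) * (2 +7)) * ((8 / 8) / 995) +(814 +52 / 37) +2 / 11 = 37275723992 / 34422025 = 1082.90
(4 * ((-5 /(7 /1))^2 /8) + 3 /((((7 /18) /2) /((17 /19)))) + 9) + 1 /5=216547 /9310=23.26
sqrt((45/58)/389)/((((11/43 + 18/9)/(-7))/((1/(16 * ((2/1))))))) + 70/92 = 35/46-903 * sqrt(112810)/70032448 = 0.76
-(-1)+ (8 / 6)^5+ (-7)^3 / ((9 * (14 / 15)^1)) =-17311 / 486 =-35.62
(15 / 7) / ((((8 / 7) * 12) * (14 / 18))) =0.20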